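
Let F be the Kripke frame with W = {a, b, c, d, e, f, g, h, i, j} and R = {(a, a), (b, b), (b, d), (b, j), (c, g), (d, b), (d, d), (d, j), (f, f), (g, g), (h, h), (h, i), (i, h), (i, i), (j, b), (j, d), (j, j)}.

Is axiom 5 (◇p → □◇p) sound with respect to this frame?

The schema 5 characterises exactly the Euclidean frames.
Euclidean: yes — any two successors of a common world are R-related.

Yes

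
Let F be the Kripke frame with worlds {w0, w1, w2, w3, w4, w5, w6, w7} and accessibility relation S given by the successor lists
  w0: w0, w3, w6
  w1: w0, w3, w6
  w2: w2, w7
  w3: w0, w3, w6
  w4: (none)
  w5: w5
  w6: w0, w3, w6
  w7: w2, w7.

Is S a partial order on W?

No

Reflexive: no — w1 is not related to itself.
Transitive: yes — every two-step S-path is closed by a direct edge.
Antisymmetric: no — w0 S w3 and w3 S w0 with w0 ≠ w3.
So S is not a partial order.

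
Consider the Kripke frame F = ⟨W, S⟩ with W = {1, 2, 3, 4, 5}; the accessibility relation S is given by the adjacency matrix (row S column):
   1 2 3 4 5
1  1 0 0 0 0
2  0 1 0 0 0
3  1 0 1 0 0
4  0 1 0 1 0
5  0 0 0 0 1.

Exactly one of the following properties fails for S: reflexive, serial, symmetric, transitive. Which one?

symmetric

Reflexive: yes — every world is S-related to itself.
Serial: yes — every world has a successor (e.g. 1 S 1).
Symmetric: no — 3 S 1 but not 1 S 3.
Transitive: yes — every two-step S-path is closed by a direct edge.
Only symmetric fails.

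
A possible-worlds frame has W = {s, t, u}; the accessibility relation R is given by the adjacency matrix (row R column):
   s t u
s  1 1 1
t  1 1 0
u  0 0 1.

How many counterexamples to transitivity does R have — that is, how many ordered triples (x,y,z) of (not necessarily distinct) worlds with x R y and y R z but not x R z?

1

Enumerating: (t,s,u).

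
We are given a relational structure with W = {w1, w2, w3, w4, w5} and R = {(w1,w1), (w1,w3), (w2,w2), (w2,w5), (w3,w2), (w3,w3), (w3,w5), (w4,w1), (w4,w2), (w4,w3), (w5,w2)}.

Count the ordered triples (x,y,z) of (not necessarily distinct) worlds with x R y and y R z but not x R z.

5

Enumerating: (w1,w3,w2), (w1,w3,w5), (w4,w2,w5), (w4,w3,w5), (w5,w2,w5).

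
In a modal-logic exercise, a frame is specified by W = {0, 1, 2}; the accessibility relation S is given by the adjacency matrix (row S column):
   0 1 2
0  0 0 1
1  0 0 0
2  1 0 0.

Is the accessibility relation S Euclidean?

No

Euclidean: no — 0 S 2 and 0 S 2, but not 2 S 2.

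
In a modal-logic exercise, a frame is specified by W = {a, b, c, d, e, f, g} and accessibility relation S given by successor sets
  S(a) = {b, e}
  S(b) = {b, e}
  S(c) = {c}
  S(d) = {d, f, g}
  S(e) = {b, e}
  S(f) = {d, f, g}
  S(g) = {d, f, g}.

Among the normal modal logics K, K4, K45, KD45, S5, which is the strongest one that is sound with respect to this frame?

KD45

Transitive (axiom 4): yes — every two-step S-path is closed by a direct edge.
Euclidean (axiom 5): yes — any two successors of a common world are S-related.
Serial (axiom D): yes — every world has a successor (e.g. a S b).
Reflexive (axiom T): no — a is not related to itself.
So F validates K, K4, K45, KD45; S5 would additionally require S to be reflexive. The strongest is KD45.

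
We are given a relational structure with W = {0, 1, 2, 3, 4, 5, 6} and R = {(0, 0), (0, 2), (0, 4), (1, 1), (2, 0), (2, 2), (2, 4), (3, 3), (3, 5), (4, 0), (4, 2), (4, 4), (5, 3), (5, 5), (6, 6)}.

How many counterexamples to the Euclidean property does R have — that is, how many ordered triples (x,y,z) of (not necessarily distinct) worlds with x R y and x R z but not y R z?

0

R is Euclidean; there are no such tuples.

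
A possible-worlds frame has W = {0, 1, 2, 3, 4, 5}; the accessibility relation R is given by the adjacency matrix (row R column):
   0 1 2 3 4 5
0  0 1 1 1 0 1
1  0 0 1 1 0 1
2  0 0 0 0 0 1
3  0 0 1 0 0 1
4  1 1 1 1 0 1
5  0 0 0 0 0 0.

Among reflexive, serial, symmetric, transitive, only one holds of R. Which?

transitive

Reflexive: no — 0 is not related to itself.
Serial: no — 5 has no R-successor.
Symmetric: no — 0 R 1 but not 1 R 0.
Transitive: yes — every two-step R-path is closed by a direct edge.
Only transitive holds.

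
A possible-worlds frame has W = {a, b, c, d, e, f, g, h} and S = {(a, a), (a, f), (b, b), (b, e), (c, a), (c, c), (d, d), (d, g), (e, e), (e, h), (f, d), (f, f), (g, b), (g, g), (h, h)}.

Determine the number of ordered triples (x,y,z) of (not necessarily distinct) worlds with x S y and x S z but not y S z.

7

Enumerating: (a,f,a), (b,e,b), (c,a,c), (d,g,d), (e,h,e), (f,d,f), (g,b,g).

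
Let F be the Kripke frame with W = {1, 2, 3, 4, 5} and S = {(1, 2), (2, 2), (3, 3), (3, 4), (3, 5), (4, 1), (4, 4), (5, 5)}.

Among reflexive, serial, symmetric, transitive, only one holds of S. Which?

Reflexive: no — 1 is not related to itself.
Serial: yes — every world has a successor (e.g. 1 S 2).
Symmetric: no — 1 S 2 but not 2 S 1.
Transitive: no — 3 S 4 and 4 S 1, but not 3 S 1.
Only serial holds.

serial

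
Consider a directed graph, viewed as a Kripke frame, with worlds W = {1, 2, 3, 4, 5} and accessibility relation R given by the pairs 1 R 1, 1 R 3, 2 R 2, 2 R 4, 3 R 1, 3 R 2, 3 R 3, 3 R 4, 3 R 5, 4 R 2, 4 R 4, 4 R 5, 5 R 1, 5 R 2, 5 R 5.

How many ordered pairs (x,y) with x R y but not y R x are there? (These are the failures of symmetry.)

6

Enumerating: (3,2), (3,4), (3,5), (4,5), (5,1), (5,2).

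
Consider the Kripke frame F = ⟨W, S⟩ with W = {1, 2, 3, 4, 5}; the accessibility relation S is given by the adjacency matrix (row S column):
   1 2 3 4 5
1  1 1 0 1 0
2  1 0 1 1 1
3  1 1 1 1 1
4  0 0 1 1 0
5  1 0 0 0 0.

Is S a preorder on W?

No

Reflexive: no — 2 is not related to itself.
Transitive: no — 1 S 2 and 2 S 3, but not 1 S 3.
So S is not a preorder.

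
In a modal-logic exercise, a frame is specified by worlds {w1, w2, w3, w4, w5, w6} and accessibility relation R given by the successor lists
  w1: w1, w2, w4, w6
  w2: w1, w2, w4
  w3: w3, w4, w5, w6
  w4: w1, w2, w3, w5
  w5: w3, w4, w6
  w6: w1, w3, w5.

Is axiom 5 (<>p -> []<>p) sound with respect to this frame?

No

The schema 5 characterises exactly the Euclidean frames.
Euclidean: no — w1 R w2 and w1 R w6, but not w2 R w6.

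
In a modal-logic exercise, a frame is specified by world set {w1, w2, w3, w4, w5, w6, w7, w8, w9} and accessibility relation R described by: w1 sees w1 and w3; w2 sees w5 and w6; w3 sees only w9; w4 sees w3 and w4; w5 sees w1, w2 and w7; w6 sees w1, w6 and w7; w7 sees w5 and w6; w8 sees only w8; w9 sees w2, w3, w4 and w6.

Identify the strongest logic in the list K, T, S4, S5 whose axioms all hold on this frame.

Reflexive (axiom T): no — w2 is not related to itself.
Transitive (axiom 4): no — w1 R w3 and w3 R w9, but not w1 R w9.
Euclidean (axiom 5): no — w2 R w5 and w2 R w6, but not w5 R w6.
So F validates K; T would additionally require R to be reflexive. The strongest is K.

K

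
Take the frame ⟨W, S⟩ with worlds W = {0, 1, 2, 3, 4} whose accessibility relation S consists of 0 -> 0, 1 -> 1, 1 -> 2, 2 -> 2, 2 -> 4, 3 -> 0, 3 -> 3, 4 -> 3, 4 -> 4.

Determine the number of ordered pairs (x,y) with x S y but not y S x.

4

Enumerating: (1,2), (2,4), (3,0), (4,3).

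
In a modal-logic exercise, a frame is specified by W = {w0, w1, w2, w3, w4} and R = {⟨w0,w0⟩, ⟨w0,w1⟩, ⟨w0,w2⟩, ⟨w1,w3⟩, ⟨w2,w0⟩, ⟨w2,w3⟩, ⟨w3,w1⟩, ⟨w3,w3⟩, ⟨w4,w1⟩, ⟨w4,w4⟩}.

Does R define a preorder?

No

Reflexive: no — w1 is not related to itself.
Transitive: no — w0 R w1 and w1 R w3, but not w0 R w3.
So R is not a preorder.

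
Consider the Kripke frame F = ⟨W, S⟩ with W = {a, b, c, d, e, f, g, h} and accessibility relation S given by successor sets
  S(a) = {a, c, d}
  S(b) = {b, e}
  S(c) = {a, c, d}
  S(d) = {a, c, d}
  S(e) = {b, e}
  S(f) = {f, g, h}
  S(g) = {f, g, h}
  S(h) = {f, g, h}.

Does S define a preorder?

Yes

Reflexive: yes — every world is S-related to itself.
Transitive: yes — every two-step S-path is closed by a direct edge.
So S is a preorder.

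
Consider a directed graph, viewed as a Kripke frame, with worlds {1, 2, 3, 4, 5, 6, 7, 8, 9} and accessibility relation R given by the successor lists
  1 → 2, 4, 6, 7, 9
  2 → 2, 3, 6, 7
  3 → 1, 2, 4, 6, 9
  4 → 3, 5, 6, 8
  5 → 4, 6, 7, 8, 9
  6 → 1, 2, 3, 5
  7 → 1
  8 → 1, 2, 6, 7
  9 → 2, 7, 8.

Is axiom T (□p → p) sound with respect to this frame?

No

The schema T characterises exactly the reflexive frames.
Reflexive: no — 1 is not related to itself.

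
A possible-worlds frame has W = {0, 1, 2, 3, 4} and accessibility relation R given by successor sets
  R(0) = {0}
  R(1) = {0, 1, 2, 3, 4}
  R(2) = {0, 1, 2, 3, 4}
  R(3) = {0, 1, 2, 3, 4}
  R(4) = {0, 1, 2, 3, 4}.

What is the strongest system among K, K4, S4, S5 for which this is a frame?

Transitive (axiom 4): yes — every two-step R-path is closed by a direct edge.
Reflexive (axiom T): yes — every world is R-related to itself.
Euclidean (axiom 5): no — 1 R 0 and 1 R 2, but not 0 R 2.
So F validates K, K4, S4; S5 would additionally require R to be Euclidean. The strongest is S4.

S4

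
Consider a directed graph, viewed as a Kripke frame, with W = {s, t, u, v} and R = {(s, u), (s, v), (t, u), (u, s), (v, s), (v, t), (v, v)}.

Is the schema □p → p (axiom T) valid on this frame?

The schema T characterises exactly the reflexive frames.
Reflexive: no — s is not related to itself.

No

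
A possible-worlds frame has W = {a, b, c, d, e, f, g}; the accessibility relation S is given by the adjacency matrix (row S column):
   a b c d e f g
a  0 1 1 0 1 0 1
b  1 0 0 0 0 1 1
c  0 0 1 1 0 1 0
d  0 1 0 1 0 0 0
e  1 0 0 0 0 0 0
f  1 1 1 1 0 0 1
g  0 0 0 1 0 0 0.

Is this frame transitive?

Transitive: no — a S b and b S f, but not a S f.

No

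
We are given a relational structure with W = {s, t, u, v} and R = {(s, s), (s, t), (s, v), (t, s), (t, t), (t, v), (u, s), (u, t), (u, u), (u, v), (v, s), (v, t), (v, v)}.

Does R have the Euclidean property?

No

Euclidean: no — u R s and u R u, but not s R u.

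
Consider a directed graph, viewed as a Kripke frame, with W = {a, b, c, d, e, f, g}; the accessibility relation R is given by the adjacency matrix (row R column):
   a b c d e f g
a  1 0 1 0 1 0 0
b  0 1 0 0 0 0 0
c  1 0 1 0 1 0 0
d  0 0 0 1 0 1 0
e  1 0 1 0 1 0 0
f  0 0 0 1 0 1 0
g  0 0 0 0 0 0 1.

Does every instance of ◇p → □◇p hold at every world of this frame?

The schema 5 characterises exactly the Euclidean frames.
Euclidean: yes — any two successors of a common world are R-related.

Yes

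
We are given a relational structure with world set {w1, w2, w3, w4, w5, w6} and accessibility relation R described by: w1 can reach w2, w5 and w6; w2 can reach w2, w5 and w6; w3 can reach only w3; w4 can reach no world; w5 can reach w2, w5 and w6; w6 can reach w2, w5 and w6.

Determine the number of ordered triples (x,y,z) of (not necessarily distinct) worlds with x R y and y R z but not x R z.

R is transitive; there are no such tuples.

0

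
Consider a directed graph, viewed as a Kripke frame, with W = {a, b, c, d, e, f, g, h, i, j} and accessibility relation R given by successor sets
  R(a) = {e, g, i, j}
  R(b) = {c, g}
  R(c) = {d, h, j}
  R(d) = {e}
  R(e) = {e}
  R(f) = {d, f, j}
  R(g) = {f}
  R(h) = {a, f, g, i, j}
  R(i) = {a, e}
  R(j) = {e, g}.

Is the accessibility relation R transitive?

No

Transitive: no — a R g and g R f, but not a R f.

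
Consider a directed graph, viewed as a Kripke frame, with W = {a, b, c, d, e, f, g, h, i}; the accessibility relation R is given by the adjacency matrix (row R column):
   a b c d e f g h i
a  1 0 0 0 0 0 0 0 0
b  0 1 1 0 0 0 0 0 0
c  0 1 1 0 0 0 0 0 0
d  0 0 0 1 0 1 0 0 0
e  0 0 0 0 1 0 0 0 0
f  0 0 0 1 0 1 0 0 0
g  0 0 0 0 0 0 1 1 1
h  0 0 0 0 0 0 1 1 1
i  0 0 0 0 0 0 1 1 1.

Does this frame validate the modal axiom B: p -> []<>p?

The schema B characterises exactly the symmetric frames.
Symmetric: yes — every pair in R has its reverse in R.

Yes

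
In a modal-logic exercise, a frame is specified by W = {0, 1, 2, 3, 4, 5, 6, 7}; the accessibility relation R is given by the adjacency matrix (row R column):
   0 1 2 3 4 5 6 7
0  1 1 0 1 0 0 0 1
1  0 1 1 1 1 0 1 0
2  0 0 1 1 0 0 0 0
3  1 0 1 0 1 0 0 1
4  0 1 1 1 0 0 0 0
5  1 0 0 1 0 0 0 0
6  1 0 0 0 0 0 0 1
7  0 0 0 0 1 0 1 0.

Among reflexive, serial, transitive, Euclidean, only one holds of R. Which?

serial

Reflexive: no — 3 is not related to itself.
Serial: yes — every world has a successor (e.g. 0 R 0).
Transitive: no — 0 R 1 and 1 R 2, but not 0 R 2.
Euclidean: no — 0 R 1 and 0 R 7, but not 1 R 7.
Only serial holds.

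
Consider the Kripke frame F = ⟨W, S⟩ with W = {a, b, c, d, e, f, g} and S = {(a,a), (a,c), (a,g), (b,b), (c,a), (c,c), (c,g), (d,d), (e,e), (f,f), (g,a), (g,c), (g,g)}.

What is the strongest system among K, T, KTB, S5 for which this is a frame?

S5

Reflexive (axiom T): yes — every world is S-related to itself.
Symmetric (axiom B): yes — every pair in S has its reverse in S.
Euclidean (axiom 5): yes — any two successors of a common world are S-related.
So F validates K, T, KTB, S5. The strongest is S5.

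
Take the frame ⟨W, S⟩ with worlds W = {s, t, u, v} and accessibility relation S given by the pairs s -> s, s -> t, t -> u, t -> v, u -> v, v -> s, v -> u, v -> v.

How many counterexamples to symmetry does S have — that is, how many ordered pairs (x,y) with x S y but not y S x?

4

Enumerating: (s,t), (t,u), (t,v), (v,s).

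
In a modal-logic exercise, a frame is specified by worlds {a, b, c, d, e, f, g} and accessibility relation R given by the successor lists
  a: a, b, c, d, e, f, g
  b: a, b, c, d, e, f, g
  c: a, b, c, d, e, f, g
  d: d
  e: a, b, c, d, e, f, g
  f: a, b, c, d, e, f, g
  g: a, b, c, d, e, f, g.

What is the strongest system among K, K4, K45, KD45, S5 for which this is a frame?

Transitive (axiom 4): yes — every two-step R-path is closed by a direct edge.
Euclidean (axiom 5): no — a R d and a R b, but not d R b.
Serial (axiom D): yes — every world has a successor (e.g. a R a).
Reflexive (axiom T): yes — every world is R-related to itself.
So F validates K, K4; K45 would additionally require R to be Euclidean. The strongest is K4.

K4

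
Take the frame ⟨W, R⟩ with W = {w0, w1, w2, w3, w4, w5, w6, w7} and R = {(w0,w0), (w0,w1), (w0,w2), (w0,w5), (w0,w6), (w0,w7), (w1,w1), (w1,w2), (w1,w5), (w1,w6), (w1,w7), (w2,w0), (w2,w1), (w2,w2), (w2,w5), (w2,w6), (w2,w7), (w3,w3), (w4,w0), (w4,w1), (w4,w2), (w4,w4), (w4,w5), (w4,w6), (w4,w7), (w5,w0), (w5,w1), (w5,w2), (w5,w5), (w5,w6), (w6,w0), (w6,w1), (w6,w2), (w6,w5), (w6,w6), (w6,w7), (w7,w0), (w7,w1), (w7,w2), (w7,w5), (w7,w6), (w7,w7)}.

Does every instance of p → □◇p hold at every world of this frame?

No

By correspondence theory, B is valid on a frame iff R is symmetric.
Symmetric: no — w0 R w1 but not w1 R w0.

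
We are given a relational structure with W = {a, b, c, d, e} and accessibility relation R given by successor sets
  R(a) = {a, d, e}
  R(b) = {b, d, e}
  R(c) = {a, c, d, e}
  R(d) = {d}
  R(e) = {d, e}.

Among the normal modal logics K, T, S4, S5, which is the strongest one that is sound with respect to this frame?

S4

Reflexive (axiom T): yes — every world is R-related to itself.
Transitive (axiom 4): yes — every two-step R-path is closed by a direct edge.
Euclidean (axiom 5): no — a R d and a R e, but not d R e.
So F validates K, T, S4; S5 would additionally require R to be Euclidean. The strongest is S4.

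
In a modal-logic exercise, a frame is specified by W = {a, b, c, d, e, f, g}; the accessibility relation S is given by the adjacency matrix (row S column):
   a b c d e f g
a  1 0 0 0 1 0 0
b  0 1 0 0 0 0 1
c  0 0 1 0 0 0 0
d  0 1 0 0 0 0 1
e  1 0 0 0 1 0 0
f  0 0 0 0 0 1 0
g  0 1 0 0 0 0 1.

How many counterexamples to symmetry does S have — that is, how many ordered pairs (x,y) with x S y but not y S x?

2

Enumerating: (d,b), (d,g).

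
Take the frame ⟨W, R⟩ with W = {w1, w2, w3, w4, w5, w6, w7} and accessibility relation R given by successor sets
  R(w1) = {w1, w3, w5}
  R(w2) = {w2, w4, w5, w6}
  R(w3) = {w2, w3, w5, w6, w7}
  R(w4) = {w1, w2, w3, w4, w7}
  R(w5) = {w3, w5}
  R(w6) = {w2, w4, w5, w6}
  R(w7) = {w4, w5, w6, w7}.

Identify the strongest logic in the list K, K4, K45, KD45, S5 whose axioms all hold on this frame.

K

Transitive (axiom 4): no — w1 R w3 and w3 R w2, but not w1 R w2.
Euclidean (axiom 5): no — w2 R w4 and w2 R w5, but not w4 R w5.
Serial (axiom D): yes — every world has a successor (e.g. w1 R w1).
Reflexive (axiom T): yes — every world is R-related to itself.
So F validates K; K4 would additionally require R to be transitive. The strongest is K.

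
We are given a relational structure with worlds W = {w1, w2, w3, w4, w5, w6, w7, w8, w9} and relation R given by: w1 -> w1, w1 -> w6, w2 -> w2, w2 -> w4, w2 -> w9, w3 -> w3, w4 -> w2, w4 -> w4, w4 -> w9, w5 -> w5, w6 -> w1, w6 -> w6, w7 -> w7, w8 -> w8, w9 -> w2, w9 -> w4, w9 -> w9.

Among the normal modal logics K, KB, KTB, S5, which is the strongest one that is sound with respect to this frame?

S5

Symmetric (axiom B): yes — every pair in R has its reverse in R.
Reflexive (axiom T): yes — every world is R-related to itself.
Euclidean (axiom 5): yes — any two successors of a common world are R-related.
So F validates K, KB, KTB, S5. The strongest is S5.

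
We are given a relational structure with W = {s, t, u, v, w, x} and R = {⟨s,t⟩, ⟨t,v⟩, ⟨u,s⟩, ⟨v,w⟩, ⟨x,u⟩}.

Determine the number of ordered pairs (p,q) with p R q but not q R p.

5

Enumerating: (s,t), (t,v), (u,s), (v,w), (x,u).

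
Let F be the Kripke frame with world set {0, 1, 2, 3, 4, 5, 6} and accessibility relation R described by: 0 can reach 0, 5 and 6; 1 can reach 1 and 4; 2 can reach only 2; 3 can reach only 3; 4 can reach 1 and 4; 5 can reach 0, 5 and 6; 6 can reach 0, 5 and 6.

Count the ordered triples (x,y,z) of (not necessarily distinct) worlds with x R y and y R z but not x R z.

R is transitive; there are no such tuples.

0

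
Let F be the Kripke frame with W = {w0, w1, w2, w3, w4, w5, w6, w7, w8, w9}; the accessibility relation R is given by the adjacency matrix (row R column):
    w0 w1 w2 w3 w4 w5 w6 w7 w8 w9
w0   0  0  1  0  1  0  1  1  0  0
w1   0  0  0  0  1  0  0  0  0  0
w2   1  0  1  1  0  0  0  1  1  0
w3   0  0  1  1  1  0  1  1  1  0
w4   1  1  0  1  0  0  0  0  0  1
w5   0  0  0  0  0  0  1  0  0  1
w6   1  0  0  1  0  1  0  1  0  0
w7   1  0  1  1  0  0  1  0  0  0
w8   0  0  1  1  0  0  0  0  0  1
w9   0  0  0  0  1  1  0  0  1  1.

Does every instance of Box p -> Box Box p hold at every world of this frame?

No

By correspondence theory, 4 is valid on a frame iff R is transitive.
Transitive: no — w0 R w2 and w2 R w3, but not w0 R w3.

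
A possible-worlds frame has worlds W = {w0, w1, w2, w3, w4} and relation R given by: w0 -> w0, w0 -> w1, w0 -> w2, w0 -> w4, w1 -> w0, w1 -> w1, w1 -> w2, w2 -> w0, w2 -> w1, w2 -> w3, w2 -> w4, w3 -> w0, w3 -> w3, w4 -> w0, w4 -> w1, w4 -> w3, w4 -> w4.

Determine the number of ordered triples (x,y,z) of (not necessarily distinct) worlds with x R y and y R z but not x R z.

12

Enumerating: (w0,w2,w3), (w0,w4,w3), (w1,w0,w4), (w1,w2,w3), (w1,w2,w4), (w2,w0,w2), (w2,w1,w2), (w3,w0,w1), (w3,w0,w2), (w3,w0,w4), (w4,w0,w2), (w4,w1,w2).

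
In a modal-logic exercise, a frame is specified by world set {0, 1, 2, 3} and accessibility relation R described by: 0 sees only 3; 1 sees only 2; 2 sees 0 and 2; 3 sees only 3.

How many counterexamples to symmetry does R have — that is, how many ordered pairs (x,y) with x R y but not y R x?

3

Enumerating: (0,3), (1,2), (2,0).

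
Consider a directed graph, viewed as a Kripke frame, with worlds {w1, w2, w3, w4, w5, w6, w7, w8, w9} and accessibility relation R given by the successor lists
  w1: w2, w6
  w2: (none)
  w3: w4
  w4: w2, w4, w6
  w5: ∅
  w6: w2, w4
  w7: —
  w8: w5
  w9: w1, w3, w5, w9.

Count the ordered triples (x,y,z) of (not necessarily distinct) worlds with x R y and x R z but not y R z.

Enumerating: (w1,w2,w2), (w1,w2,w6), (w1,w6,w6), (w4,w2,w2), (w4,w2,w4), (w4,w2,w6), (w4,w6,w6), (w6,w2,w2), (w6,w2,w4), (w8,w5,w5), (w9,w1,w1), (w9,w1,w3), … and 10 more.
Total: 22.

22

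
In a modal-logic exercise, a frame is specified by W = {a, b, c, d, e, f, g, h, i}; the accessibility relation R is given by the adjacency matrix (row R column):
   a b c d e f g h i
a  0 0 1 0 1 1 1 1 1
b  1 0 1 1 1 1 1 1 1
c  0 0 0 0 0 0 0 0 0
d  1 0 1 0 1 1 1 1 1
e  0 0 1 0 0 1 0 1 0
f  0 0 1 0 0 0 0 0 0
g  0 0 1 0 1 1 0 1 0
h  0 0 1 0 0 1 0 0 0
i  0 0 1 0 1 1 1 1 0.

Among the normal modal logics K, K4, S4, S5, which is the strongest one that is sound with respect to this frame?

Transitive (axiom 4): yes — every two-step R-path is closed by a direct edge.
Reflexive (axiom T): no — a is not related to itself.
Euclidean (axiom 5): no — a R c and a R e, but not c R e.
So F validates K, K4; S4 would additionally require R to be reflexive. The strongest is K4.

K4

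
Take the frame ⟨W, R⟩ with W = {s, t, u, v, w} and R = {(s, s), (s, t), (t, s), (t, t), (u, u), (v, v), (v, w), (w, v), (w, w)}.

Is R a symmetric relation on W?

Symmetric: yes — every pair in R has its reverse in R.

Yes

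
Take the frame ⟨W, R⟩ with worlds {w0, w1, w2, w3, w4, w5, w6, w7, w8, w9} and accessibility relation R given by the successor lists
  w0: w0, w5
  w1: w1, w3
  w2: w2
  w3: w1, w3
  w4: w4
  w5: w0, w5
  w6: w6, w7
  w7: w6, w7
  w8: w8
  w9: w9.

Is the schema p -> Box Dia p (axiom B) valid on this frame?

Yes

Axiom B corresponds to the accessibility relation being symmetric.
Symmetric: yes — every pair in R has its reverse in R.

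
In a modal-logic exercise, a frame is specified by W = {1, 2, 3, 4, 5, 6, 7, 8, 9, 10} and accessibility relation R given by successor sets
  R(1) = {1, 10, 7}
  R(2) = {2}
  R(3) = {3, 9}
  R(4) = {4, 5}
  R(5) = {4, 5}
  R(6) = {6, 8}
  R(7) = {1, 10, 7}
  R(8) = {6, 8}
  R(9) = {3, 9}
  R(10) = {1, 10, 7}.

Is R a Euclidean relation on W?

Yes

Euclidean: yes — any two successors of a common world are R-related.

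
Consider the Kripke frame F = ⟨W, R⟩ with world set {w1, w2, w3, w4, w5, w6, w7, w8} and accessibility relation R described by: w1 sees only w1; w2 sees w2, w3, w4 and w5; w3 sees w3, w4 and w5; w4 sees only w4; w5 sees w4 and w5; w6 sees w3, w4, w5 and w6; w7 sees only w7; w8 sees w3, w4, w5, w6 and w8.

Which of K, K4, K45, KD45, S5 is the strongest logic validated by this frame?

K4

Transitive (axiom 4): yes — every two-step R-path is closed by a direct edge.
Euclidean (axiom 5): no — w2 R w4 and w2 R w3, but not w4 R w3.
Serial (axiom D): yes — every world has a successor (e.g. w1 R w1).
Reflexive (axiom T): yes — every world is R-related to itself.
So F validates K, K4; K45 would additionally require R to be Euclidean. The strongest is K4.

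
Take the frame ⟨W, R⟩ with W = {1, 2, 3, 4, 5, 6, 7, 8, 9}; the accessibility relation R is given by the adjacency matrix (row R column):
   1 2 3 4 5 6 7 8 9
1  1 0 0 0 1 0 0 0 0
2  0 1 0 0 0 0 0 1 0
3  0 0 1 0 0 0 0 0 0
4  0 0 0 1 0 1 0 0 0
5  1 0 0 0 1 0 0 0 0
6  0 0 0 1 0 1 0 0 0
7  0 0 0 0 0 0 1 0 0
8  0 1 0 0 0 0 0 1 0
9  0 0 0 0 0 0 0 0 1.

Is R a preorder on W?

Yes

Reflexive: yes — every world is R-related to itself.
Transitive: yes — every two-step R-path is closed by a direct edge.
So R is a preorder.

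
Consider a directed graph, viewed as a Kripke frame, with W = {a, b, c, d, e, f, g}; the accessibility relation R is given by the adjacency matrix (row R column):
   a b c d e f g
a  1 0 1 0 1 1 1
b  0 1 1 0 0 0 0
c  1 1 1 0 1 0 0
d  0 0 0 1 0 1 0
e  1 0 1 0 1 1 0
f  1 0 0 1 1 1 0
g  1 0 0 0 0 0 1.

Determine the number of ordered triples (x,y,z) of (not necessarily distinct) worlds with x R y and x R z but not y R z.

Enumerating: (a,c,f), (a,c,g), (a,e,g), (a,f,c), (a,f,g), (a,g,c), (a,g,e), (a,g,f), (c,a,b), (c,b,a), (c,b,e), (c,e,b), (e,c,f), (e,f,c), (f,a,d), (f,d,a), (f,d,e), (f,e,d).

18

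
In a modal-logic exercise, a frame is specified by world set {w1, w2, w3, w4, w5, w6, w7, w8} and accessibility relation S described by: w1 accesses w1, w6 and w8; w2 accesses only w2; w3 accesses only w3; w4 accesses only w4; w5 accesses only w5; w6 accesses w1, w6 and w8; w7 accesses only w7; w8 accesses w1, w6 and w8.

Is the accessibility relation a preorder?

Yes

Reflexive: yes — every world is S-related to itself.
Transitive: yes — every two-step S-path is closed by a direct edge.
So S is a preorder.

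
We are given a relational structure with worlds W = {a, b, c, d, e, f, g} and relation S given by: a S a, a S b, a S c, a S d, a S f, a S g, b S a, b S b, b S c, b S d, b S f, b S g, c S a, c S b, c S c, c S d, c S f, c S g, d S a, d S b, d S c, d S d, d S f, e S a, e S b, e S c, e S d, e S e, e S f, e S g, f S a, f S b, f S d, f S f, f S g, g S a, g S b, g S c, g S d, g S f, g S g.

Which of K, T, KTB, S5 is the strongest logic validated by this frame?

T

Reflexive (axiom T): yes — every world is S-related to itself.
Symmetric (axiom B): no — c S f but not f S c.
Euclidean (axiom 5): no — a S d and a S g, but not d S g.
So F validates K, T; KTB would additionally require S to be symmetric. The strongest is T.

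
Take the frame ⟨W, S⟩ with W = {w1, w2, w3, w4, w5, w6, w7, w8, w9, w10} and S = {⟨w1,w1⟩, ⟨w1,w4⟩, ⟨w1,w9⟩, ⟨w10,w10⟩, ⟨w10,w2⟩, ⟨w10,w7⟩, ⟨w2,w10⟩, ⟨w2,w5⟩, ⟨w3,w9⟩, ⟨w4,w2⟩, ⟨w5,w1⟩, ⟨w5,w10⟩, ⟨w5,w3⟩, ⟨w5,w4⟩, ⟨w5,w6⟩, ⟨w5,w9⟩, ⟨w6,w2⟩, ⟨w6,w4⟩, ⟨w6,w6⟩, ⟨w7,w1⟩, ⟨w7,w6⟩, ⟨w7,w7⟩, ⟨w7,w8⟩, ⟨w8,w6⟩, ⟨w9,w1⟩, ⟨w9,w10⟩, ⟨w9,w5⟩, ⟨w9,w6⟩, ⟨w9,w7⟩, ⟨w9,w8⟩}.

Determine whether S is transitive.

No

Transitive: no — w1 S w4 and w4 S w2, but not w1 S w2.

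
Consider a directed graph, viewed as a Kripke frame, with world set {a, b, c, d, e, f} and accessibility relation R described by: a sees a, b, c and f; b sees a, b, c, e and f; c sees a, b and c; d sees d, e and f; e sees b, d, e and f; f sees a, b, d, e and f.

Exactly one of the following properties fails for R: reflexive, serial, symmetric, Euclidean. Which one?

Reflexive: yes — every world is R-related to itself.
Serial: yes — every world has a successor (e.g. a R a).
Symmetric: yes — every pair in R has its reverse in R.
Euclidean: no — a R c and a R f, but not c R f.
Only Euclidean fails.

Euclidean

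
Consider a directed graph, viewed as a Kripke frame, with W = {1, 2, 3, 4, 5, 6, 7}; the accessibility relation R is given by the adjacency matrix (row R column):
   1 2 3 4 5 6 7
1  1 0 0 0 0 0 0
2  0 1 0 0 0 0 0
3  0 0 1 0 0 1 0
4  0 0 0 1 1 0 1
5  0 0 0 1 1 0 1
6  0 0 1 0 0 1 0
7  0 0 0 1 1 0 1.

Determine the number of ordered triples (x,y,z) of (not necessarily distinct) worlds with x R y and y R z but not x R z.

0

R is transitive; there are no such tuples.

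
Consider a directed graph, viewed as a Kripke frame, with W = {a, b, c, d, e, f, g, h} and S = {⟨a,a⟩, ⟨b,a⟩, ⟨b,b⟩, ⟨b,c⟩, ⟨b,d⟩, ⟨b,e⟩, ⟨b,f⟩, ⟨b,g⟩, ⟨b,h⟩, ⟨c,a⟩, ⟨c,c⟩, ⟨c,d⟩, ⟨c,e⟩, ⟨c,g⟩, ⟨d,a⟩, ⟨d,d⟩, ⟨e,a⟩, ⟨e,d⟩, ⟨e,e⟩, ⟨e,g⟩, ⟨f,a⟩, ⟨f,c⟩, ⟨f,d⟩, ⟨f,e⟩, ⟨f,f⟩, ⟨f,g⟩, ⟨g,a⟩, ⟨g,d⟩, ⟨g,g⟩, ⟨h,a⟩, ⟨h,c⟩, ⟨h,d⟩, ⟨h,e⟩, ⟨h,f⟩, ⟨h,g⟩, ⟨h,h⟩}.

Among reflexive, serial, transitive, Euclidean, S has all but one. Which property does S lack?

Euclidean

Reflexive: yes — every world is S-related to itself.
Serial: yes — every world has a successor (e.g. a S a).
Transitive: yes — every two-step S-path is closed by a direct edge.
Euclidean: no — b S a and b S c, but not a S c.
Only Euclidean fails.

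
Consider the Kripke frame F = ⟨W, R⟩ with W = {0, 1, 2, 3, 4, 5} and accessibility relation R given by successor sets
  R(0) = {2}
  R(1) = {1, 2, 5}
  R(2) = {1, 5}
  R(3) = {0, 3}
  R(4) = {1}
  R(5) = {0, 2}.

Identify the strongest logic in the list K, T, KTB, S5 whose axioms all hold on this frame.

Reflexive (axiom T): no — 0 is not related to itself.
Symmetric (axiom B): no — 0 R 2 but not 2 R 0.
Euclidean (axiom 5): no — 2 R 5 and 2 R 1, but not 5 R 1.
So F validates K; T would additionally require R to be reflexive. The strongest is K.

K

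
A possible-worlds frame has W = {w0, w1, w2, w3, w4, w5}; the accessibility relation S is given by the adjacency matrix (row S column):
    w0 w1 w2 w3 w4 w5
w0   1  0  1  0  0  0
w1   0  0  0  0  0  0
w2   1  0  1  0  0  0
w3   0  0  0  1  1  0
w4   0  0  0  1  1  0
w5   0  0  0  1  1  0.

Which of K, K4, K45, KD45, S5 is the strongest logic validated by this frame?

K45

Transitive (axiom 4): yes — every two-step S-path is closed by a direct edge.
Euclidean (axiom 5): yes — any two successors of a common world are S-related.
Serial (axiom D): no — w1 has no S-successor.
Reflexive (axiom T): no — w1 is not related to itself.
So F validates K, K4, K45; KD45 would additionally require S to be serial. The strongest is K45.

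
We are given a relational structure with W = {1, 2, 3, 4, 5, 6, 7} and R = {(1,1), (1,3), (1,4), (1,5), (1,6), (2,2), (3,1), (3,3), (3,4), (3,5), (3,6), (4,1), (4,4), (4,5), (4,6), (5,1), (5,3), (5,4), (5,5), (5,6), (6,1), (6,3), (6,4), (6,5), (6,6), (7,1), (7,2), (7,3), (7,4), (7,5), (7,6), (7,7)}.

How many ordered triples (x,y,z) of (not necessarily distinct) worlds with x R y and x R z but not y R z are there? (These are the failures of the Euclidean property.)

21

Enumerating: (1,4,3), (3,4,3), (5,4,3), (6,4,3), (7,1,2), (7,1,7), (7,2,1), (7,2,3), (7,2,4), (7,2,5), (7,2,6), (7,2,7), … and 9 more.
Total: 21.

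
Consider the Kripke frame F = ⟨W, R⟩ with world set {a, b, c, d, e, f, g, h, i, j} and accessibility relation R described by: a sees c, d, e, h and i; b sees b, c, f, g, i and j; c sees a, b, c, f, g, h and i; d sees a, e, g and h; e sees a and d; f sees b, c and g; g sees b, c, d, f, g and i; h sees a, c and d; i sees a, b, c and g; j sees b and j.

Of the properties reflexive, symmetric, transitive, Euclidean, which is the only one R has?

symmetric

Reflexive: no — a is not related to itself.
Symmetric: yes — every pair in R has its reverse in R.
Transitive: no — a R c and c R b, but not a R b.
Euclidean: no — a R c and a R d, but not c R d.
Only symmetric holds.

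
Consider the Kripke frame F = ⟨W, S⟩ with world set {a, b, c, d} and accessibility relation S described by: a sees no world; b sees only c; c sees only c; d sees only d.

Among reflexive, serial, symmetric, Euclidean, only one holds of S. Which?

Reflexive: no — a is not related to itself.
Serial: no — a has no S-successor.
Symmetric: no — b S c but not c S b.
Euclidean: yes — any two successors of a common world are S-related.
Only Euclidean holds.

Euclidean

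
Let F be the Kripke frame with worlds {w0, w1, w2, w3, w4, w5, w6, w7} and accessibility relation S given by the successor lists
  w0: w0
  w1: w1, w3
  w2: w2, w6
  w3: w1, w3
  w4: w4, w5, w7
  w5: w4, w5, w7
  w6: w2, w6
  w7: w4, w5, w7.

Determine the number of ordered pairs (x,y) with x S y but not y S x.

0

S is symmetric; there are no such tuples.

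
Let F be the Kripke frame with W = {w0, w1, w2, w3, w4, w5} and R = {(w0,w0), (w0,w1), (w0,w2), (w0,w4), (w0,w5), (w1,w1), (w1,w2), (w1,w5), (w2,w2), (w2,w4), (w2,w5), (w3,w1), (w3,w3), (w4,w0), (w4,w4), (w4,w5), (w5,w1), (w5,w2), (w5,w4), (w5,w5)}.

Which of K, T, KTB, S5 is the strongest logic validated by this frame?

Reflexive (axiom T): yes — every world is R-related to itself.
Symmetric (axiom B): no — w0 R w1 but not w1 R w0.
Euclidean (axiom 5): no — w0 R w1 and w0 R w4, but not w1 R w4.
So F validates K, T; KTB would additionally require R to be symmetric. The strongest is T.

T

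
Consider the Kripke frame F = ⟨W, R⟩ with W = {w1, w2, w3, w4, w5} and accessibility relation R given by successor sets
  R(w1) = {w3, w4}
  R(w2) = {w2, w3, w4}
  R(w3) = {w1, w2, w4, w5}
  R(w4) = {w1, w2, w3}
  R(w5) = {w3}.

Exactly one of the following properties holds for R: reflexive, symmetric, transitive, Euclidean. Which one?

symmetric

Reflexive: no — w1 is not related to itself.
Symmetric: yes — every pair in R has its reverse in R.
Transitive: no — w1 R w3 and w3 R w2, but not w1 R w2.
Euclidean: no — w3 R w1 and w3 R w2, but not w1 R w2.
Only symmetric holds.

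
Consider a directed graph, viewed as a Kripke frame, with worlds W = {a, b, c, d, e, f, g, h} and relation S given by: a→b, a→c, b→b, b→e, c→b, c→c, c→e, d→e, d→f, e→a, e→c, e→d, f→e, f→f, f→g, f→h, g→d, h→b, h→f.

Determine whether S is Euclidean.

No

Euclidean: no — a S b and a S c, but not b S c.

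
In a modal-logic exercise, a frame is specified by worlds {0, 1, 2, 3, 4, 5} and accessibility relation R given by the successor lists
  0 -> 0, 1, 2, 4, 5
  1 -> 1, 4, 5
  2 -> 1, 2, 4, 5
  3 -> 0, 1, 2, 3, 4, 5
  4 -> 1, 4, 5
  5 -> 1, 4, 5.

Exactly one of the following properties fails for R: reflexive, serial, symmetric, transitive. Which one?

symmetric

Reflexive: yes — every world is R-related to itself.
Serial: yes — every world has a successor (e.g. 0 R 0).
Symmetric: no — 0 R 1 but not 1 R 0.
Transitive: yes — every two-step R-path is closed by a direct edge.
Only symmetric fails.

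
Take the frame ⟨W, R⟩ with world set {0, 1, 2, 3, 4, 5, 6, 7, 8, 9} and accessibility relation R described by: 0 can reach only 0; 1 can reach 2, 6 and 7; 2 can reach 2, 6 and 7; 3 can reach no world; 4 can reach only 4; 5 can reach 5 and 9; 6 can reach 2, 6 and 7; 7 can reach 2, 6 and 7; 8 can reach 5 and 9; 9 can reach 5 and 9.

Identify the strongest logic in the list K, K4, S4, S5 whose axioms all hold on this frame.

Transitive (axiom 4): yes — every two-step R-path is closed by a direct edge.
Reflexive (axiom T): no — 1 is not related to itself.
Euclidean (axiom 5): yes — any two successors of a common world are R-related.
So F validates K, K4; S4 would additionally require R to be reflexive. The strongest is K4.

K4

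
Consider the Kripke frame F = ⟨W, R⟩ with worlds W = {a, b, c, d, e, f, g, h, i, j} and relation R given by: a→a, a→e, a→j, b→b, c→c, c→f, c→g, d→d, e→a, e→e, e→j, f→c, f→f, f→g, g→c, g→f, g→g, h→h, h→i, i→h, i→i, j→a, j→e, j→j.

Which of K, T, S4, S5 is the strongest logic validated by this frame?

Reflexive (axiom T): yes — every world is R-related to itself.
Transitive (axiom 4): yes — every two-step R-path is closed by a direct edge.
Euclidean (axiom 5): yes — any two successors of a common world are R-related.
So F validates K, T, S4, S5. The strongest is S5.

S5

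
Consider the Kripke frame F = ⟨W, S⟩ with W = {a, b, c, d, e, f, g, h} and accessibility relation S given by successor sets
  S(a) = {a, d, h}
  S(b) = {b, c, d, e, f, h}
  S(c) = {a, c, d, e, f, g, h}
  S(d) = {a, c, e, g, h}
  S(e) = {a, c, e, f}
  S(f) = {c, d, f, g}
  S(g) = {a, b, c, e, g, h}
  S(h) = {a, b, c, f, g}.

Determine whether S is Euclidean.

Euclidean: no — a S h and a S d, but not h S d.

No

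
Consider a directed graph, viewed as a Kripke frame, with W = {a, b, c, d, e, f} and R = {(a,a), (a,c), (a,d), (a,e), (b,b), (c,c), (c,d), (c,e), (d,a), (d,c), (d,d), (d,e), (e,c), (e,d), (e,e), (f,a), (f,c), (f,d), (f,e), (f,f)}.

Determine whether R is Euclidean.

No

Euclidean: no — d R c and d R a, but not c R a.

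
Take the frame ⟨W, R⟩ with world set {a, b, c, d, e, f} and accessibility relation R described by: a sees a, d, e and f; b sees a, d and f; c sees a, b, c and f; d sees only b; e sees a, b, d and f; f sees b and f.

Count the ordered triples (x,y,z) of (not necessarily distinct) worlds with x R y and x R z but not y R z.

28

Enumerating: (a,d,a), (a,d,d), (a,d,e), (a,d,f), (a,e,e), (a,f,a), (a,f,d), (a,f,e), (b,d,a), (b,d,d), (b,d,f), (b,f,a), … and 16 more.
Total: 28.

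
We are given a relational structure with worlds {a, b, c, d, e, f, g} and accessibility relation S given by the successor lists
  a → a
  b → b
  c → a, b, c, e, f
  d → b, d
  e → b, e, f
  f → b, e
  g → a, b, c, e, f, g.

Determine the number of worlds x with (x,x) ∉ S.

Enumerating: f.

1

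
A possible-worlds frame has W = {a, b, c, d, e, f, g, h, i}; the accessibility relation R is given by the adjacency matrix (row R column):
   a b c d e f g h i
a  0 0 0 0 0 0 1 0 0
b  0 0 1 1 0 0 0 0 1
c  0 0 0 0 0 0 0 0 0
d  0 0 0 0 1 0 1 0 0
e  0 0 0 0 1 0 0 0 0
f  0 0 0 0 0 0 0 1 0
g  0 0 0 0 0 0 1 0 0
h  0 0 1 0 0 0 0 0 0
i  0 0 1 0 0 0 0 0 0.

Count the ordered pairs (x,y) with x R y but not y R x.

Enumerating: (a,g), (b,c), (b,d), (b,i), (d,e), (d,g), (f,h), (h,c), (i,c).

9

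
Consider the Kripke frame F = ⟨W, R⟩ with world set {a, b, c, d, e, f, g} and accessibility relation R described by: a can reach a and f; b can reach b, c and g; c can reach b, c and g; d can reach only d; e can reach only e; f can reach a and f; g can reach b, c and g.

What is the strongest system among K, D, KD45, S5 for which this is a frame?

S5

Serial (axiom D): yes — every world has a successor (e.g. a R a).
Euclidean (axiom 5): yes — any two successors of a common world are R-related.
Transitive (axiom 4): yes — every two-step R-path is closed by a direct edge.
Reflexive (axiom T): yes — every world is R-related to itself.
So F validates K, D, KD45, S5. The strongest is S5.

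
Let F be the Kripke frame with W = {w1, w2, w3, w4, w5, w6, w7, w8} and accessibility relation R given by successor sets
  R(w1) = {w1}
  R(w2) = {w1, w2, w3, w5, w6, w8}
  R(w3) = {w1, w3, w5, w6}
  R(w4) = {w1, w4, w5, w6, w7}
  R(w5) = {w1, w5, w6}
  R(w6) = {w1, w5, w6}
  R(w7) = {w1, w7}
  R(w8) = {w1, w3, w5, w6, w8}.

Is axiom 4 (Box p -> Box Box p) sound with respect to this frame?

Yes

Axiom 4 corresponds to the accessibility relation being transitive.
Transitive: yes — every two-step R-path is closed by a direct edge.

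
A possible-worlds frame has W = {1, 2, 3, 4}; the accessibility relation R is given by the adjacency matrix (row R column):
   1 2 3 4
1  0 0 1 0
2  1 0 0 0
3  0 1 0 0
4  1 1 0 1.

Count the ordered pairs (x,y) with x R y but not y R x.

Enumerating: (1,3), (2,1), (3,2), (4,1), (4,2).

5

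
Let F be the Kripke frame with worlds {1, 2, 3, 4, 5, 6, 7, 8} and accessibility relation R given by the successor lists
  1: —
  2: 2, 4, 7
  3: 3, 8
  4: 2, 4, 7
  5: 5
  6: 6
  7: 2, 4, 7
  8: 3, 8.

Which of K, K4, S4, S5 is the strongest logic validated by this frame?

Transitive (axiom 4): yes — every two-step R-path is closed by a direct edge.
Reflexive (axiom T): no — 1 is not related to itself.
Euclidean (axiom 5): yes — any two successors of a common world are R-related.
So F validates K, K4; S4 would additionally require R to be reflexive. The strongest is K4.

K4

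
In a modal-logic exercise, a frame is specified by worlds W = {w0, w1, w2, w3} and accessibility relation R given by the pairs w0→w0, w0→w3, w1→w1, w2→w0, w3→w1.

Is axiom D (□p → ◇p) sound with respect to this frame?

Yes

By correspondence theory, D is valid on a frame iff R is serial.
Serial: yes — every world has a successor (e.g. w0 R w0).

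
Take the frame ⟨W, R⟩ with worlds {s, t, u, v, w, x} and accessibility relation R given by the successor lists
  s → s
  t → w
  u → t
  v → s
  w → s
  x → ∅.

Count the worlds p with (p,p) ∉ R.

5

Enumerating: t, u, v, w, x.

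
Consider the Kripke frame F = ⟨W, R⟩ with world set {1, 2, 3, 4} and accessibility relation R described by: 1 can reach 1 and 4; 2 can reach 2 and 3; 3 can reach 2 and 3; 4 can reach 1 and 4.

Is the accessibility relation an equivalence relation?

Yes

Reflexive: yes — every world is R-related to itself.
Symmetric: yes — every pair in R has its reverse in R.
Transitive: yes — every two-step R-path is closed by a direct edge.
So R is an equivalence relation.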